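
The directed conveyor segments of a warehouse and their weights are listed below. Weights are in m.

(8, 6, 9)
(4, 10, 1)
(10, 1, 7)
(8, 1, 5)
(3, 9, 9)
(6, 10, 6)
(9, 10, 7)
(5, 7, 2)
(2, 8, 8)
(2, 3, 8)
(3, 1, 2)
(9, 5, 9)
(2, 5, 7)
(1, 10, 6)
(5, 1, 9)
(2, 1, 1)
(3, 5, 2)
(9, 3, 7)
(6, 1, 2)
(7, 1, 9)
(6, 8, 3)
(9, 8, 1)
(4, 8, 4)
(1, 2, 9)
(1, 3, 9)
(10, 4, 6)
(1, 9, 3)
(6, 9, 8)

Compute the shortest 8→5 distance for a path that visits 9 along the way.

Best 8 to 9: 8 → 1 → 9 costing 8
Best 9 to 5: 9 → 5 costing 9
Total via 9: 8 + 9 = 17 m.

17 m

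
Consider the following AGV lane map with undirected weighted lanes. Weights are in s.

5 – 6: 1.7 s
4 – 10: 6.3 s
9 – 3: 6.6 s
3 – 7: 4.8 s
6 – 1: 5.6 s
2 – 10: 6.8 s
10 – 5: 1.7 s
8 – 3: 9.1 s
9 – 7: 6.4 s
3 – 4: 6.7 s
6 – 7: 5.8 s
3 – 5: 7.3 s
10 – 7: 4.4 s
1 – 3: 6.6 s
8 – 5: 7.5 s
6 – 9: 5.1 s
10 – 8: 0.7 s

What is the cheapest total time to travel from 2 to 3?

Compare a few routes:
2–10–8–3: 6.8+0.7+9.1 = 16.6
2–10–5–3: 6.8+1.7+7.3 = 15.8
2–10–7–3: 6.8+4.4+4.8 = 16
Cheapest is 2–10–5–3 at 15.8 s.

15.8 s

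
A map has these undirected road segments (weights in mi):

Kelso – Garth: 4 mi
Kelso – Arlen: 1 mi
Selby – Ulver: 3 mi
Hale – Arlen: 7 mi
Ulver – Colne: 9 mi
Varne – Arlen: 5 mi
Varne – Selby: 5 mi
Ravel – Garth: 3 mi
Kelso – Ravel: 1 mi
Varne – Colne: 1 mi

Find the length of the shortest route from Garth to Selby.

15 mi

Enumerating some paths:
Garth → Kelso → Arlen → Varne → Selby: 4+1+5+5 = 15
Garth → Ravel → Kelso → Arlen → Varne → Colne → Ulver → Selby: 3+1+1+5+1+9+3 = 23
Cheapest is Garth → Kelso → Arlen → Varne → Selby at 15 mi.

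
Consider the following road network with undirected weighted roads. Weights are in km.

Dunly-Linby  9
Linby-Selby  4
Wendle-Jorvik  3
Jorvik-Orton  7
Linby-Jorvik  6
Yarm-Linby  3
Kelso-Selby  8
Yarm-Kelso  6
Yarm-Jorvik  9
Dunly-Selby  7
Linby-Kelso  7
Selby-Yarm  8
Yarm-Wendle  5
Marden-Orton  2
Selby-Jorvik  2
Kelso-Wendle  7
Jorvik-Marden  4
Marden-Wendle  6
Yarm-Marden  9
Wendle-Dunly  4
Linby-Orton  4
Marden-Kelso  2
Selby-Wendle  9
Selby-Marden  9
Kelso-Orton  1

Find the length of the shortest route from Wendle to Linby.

Running Dijkstra from Wendle:
Wendle: 0
Jorvik: 3  (via Wendle)
Dunly: 4  (via Wendle)
Selby: 5  (via Jorvik)
Yarm: 5  (via Wendle)
Marden: 6  (via Wendle)
Kelso: 7  (via Wendle)
Orton: 8  (via Marden)
Linby: 8  (via Yarm)
Shortest route: Wendle–Yarm–Linby = 8 km.

8 km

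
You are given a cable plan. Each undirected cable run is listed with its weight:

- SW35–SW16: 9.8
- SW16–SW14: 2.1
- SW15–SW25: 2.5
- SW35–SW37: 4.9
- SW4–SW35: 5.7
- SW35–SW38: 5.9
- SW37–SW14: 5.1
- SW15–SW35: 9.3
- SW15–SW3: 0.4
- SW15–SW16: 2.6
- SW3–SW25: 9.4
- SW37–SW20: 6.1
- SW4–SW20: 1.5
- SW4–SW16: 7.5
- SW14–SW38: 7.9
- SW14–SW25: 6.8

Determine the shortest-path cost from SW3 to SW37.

Settle nodes by increasing distance from SW3:
SW3: 0
SW15: 0.4  (via SW3)
SW25: 2.9  (via SW15)
SW16: 3  (via SW15)
SW14: 5.1  (via SW16)
SW35: 9.7  (via SW15)
SW37: 10.2  (via SW14)
Shortest route: SW3 → SW15 → SW16 → SW14 → SW37 = 10.2.

10.2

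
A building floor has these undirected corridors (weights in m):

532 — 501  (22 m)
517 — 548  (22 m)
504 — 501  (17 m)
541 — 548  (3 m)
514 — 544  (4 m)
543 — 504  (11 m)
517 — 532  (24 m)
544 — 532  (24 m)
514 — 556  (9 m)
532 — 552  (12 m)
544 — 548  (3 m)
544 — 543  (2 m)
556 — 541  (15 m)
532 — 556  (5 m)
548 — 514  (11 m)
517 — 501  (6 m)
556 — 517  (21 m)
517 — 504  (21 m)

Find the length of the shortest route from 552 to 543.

32 m

Running Dijkstra from 552:
552: 0
532: 12  (via 552)
556: 17  (via 532)
514: 26  (via 556)
544: 30  (via 514)
543: 32  (via 544)
Shortest route: 552–532–556–514–544–543 = 32 m.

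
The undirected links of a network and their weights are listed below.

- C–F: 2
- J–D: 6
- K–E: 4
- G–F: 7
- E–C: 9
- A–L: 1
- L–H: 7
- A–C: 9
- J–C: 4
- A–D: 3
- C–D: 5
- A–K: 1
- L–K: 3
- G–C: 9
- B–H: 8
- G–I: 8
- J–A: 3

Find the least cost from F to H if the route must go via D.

18

Shortest F→D: F–C–D = 7
Best D to H: D–A–L–H costing 11
Total via D: 7 + 11 = 18.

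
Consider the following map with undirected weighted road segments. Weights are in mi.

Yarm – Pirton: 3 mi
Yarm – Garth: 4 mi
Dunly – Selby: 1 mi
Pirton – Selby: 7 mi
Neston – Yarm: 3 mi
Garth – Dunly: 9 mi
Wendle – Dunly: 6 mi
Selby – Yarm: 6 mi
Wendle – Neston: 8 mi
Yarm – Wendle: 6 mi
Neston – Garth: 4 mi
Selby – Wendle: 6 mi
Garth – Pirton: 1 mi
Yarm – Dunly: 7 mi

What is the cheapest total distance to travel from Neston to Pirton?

5 mi

Compare a few routes:
Neston → Yarm → Pirton: 3+3 = 6
Neston → Garth → Pirton: 4+1 = 5
Neston → Yarm → Garth → Pirton: 3+4+1 = 8
The minimum is 5 mi via Neston → Garth → Pirton.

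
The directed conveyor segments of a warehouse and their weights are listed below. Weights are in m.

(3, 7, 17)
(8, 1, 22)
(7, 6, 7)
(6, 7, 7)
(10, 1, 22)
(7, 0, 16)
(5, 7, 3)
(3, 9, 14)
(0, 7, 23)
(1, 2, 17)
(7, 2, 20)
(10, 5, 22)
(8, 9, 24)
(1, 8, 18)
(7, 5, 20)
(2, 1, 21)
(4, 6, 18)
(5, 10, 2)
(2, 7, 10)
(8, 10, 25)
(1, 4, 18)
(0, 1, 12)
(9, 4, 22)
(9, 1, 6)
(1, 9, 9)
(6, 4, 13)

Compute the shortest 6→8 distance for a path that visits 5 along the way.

69 m

Best 6 to 5: 6 → 7 → 5 costing 27
Best 5 to 8: 5 → 10 → 1 → 8 costing 42
Total via 5: 27 + 42 = 69 m.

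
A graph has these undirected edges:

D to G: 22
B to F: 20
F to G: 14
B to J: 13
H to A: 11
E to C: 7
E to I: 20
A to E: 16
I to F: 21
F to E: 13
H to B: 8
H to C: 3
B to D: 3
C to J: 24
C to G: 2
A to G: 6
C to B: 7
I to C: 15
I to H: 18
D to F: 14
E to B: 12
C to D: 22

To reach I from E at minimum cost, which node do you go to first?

Candidate routes:
E → F → I: 13+21 = 34
E → I: 20 = 20
E → C → H → I: 7+3+18 = 28
E → C → I: 7+15 = 22
The minimum is 20 via E → I.
So from E the first move is to I.

I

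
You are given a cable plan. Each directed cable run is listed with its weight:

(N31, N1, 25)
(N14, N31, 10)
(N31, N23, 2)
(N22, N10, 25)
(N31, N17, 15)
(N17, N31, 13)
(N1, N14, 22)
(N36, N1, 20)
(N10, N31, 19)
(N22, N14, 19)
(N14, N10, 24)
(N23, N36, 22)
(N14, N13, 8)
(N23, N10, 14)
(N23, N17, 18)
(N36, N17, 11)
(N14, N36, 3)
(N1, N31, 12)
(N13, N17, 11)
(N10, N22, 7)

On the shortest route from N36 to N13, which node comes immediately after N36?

Enumerating some paths:
N36–N1–N14–N13: 20+22+8 = 50
N36–N17–N31–N1–N14–N13: 11+13+25+22+8 = 79
N36–N17–N31–N23–N10–N22–N14–N13: 11+13+2+14+7+19+8 = 74
The minimum is 50 via N36–N1–N14–N13.
So from N36 the first move is to N1.

N1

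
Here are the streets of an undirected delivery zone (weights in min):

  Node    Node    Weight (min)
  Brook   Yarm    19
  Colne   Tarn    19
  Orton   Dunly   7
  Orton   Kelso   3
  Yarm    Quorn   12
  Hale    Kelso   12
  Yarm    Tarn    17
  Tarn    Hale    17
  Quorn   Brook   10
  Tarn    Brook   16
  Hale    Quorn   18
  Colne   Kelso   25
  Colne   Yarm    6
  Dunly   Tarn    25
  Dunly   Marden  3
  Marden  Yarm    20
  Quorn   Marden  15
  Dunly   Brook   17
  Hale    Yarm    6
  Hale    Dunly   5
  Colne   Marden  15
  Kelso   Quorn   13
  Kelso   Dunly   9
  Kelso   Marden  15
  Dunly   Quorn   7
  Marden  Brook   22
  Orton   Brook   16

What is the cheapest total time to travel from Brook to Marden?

Running Dijkstra from Brook:
Brook: 0
Quorn: 10  (via Brook)
Tarn: 16  (via Brook)
Orton: 16  (via Brook)
Dunly: 17  (via Brook)
Kelso: 19  (via Orton)
Yarm: 19  (via Brook)
Marden: 20  (via Dunly)
Shortest route: Brook → Dunly → Marden = 20 min.

20 min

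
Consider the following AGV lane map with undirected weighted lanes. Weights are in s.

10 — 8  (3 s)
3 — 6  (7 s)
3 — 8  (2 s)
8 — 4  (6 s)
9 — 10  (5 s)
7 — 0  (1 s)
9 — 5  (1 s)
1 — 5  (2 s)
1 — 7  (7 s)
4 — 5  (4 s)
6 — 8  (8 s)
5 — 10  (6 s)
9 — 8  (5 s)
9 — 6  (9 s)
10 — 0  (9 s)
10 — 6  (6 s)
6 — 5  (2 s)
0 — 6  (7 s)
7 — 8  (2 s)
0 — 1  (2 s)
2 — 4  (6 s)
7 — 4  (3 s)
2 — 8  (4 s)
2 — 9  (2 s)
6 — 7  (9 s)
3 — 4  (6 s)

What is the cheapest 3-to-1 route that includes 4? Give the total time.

12 s

Shortest 3→4: 3 → 4 = 6
Shortest 4→1: 4 → 7 → 0 → 1 = 6
Total via 4: 6 + 6 = 12 s.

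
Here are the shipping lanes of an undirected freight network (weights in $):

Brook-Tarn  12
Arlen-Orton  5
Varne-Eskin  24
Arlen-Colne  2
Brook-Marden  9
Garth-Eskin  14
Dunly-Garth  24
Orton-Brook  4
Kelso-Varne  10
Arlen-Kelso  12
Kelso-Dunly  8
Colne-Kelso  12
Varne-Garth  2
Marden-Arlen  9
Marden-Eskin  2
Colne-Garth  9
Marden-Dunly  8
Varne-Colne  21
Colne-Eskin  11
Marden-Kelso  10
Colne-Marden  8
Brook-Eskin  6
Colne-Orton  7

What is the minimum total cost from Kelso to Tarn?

Settle nodes by increasing distance from Kelso:
Kelso: 0
Dunly: 8  (via Kelso)
Marden: 10  (via Kelso)
Varne: 10  (via Kelso)
Eskin: 12  (via Marden)
Colne: 12  (via Kelso)
Arlen: 12  (via Kelso)
Garth: 12  (via Varne)
Orton: 17  (via Arlen)
Brook: 18  (via Eskin)
Tarn: 30  (via Brook)
Shortest route: Kelso–Marden–Eskin–Brook–Tarn = $30.

$30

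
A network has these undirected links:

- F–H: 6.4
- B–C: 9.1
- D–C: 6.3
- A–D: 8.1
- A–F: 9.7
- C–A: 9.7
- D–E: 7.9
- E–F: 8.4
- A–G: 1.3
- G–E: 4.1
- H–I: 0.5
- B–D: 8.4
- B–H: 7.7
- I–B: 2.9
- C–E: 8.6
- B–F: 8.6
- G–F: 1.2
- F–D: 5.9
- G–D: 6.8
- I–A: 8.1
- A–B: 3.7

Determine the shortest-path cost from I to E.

Running Dijkstra from I:
I: 0
H: 0.5  (via I)
B: 2.9  (via I)
A: 6.6  (via B)
F: 6.9  (via H)
G: 7.9  (via A)
D: 11.3  (via B)
C: 12  (via B)
E: 12  (via G)
Shortest route: I → B → A → G → E = 12.

12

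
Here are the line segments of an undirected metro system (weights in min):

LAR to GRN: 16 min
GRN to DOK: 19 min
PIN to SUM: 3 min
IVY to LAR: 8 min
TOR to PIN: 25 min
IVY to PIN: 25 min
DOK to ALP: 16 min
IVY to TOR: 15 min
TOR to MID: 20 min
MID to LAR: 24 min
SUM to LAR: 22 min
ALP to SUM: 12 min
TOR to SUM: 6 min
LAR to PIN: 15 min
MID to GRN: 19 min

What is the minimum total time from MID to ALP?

Enumerating some paths:
MID → TOR → SUM → ALP: 20+6+12 = 38
MID → GRN → DOK → ALP: 19+19+16 = 54
Cheapest is MID → TOR → SUM → ALP at 38 min.

38 min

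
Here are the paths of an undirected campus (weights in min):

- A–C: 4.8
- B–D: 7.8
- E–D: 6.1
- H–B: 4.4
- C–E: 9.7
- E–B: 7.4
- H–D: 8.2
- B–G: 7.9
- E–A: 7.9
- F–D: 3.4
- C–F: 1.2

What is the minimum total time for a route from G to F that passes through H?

23.9 min

Best G to H: G → B → H costing 12.3
Best H to F: H → D → F costing 11.6
Total via H: 12.3 + 11.6 = 23.9 min.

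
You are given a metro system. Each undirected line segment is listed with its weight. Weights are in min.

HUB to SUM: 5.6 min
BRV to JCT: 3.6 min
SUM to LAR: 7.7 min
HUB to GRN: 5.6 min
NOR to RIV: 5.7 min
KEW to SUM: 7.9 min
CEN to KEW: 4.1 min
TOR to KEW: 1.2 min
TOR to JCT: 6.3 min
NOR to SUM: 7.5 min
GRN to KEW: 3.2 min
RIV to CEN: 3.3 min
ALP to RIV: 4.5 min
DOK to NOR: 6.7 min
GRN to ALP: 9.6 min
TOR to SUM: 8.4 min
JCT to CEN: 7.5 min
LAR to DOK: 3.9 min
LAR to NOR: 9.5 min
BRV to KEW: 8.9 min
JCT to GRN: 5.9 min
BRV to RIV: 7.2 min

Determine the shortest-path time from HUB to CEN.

Settle nodes by increasing distance from HUB:
HUB: 0
GRN: 5.6  (via HUB)
SUM: 5.6  (via HUB)
KEW: 8.8  (via GRN)
TOR: 10  (via KEW)
JCT: 11.5  (via GRN)
CEN: 12.9  (via KEW)
Shortest route: HUB–GRN–KEW–CEN = 12.9 min.

12.9 min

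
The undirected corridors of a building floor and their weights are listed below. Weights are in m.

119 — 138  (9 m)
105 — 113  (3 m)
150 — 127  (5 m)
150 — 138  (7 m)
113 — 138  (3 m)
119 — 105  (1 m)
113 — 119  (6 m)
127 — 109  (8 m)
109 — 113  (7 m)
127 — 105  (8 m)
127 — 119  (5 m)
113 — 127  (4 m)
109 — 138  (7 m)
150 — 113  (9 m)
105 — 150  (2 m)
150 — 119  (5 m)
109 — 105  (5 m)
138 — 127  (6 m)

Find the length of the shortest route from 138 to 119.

7 m

Settle nodes by increasing distance from 138:
138: 0
113: 3  (via 138)
105: 6  (via 113)
127: 6  (via 138)
119: 7  (via 105)
Shortest route: 138 → 113 → 105 → 119 = 7 m.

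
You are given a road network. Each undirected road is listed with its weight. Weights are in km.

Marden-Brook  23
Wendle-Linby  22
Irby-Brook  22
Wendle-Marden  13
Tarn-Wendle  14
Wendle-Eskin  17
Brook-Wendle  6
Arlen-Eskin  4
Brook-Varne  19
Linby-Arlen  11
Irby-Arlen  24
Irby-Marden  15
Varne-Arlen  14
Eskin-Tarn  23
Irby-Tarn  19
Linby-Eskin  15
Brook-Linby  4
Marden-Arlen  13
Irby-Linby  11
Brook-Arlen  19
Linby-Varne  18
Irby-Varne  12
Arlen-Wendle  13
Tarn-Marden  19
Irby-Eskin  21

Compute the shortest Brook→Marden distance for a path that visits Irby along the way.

30 km

Best Brook to Irby: Brook–Linby–Irby costing 15
Shortest Irby→Marden: Irby–Marden = 15
Total via Irby: 15 + 15 = 30 km.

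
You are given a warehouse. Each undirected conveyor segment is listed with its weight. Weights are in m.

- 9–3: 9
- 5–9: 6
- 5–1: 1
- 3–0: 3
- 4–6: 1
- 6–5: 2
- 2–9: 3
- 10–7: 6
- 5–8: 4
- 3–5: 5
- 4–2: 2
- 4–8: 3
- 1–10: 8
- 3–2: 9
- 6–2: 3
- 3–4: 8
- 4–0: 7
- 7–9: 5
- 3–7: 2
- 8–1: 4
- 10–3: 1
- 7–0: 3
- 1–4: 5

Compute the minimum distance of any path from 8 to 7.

11 m

Running Dijkstra from 8:
8: 0
4: 3  (via 8)
1: 4  (via 8)
5: 4  (via 8)
6: 4  (via 4)
2: 5  (via 4)
9: 8  (via 2)
3: 9  (via 5)
0: 10  (via 4)
10: 10  (via 3)
7: 11  (via 3)
Shortest route: 8–5–3–7 = 11 m.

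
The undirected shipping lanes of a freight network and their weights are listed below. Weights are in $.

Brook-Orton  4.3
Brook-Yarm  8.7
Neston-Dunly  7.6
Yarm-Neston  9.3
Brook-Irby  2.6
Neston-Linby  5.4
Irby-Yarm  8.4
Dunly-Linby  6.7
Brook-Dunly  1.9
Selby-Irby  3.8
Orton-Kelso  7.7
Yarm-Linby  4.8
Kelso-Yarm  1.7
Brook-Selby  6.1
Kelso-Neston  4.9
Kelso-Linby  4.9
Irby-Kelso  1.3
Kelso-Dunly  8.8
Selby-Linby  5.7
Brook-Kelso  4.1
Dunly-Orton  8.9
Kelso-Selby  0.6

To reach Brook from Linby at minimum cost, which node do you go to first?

Compare a few routes:
Linby → Kelso → Brook: 4.9+4.1 = 9
Linby → Kelso → Irby → Brook: 4.9+1.3+2.6 = 8.8
Linby → Dunly → Brook: 6.7+1.9 = 8.6
Cheapest is Linby → Dunly → Brook at $8.6.
So from Linby the first move is to Dunly.

Dunly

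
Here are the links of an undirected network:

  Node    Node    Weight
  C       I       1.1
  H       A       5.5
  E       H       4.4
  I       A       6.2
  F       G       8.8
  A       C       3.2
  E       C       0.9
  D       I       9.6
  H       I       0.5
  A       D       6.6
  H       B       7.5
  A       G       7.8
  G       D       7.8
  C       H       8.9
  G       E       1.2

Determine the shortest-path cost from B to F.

Enumerating some paths:
B → H → I → C → E → G → F: 7.5+0.5+1.1+0.9+1.2+8.8 = 20
B → H → E → G → F: 7.5+4.4+1.2+8.8 = 21.9
The minimum is 20 via B → H → I → C → E → G → F.

20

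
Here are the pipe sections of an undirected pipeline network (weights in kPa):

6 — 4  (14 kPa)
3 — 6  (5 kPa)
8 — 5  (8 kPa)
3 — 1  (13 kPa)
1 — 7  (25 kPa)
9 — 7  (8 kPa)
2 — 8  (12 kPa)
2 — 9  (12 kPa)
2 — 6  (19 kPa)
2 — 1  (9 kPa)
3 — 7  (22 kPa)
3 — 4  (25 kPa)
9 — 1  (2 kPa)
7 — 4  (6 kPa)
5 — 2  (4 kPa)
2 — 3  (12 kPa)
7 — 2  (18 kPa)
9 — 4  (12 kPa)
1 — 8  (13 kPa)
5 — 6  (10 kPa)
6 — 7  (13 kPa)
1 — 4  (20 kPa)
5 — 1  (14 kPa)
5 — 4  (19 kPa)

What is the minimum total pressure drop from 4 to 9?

Settle nodes by increasing distance from 4:
4: 0
7: 6  (via 4)
9: 12  (via 4)
Shortest route: 4 → 9 = 12 kPa.

12 kPa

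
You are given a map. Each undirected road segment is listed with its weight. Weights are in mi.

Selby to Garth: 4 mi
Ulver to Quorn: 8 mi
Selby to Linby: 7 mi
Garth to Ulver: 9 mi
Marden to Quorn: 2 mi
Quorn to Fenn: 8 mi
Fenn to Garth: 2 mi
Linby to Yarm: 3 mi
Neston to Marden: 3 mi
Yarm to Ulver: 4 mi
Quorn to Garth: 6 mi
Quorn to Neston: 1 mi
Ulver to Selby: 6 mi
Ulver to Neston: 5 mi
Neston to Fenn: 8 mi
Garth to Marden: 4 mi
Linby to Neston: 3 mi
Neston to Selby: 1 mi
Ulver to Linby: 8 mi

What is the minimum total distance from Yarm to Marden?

9 mi

Settle nodes by increasing distance from Yarm:
Yarm: 0
Linby: 3  (via Yarm)
Ulver: 4  (via Yarm)
Neston: 6  (via Linby)
Quorn: 7  (via Neston)
Selby: 7  (via Neston)
Marden: 9  (via Neston)
Shortest route: Yarm–Linby–Neston–Marden = 9 mi.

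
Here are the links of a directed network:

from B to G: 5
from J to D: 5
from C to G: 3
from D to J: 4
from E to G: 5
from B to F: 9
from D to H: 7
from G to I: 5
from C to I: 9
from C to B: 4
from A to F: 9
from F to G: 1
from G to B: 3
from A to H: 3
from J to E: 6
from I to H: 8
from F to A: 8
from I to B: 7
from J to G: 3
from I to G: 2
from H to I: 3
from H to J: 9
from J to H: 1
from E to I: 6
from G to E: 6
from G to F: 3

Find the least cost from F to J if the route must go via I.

Shortest F→I: F → G → I = 6
Best I to J: I → H → J costing 17
Total via I: 6 + 17 = 23.

23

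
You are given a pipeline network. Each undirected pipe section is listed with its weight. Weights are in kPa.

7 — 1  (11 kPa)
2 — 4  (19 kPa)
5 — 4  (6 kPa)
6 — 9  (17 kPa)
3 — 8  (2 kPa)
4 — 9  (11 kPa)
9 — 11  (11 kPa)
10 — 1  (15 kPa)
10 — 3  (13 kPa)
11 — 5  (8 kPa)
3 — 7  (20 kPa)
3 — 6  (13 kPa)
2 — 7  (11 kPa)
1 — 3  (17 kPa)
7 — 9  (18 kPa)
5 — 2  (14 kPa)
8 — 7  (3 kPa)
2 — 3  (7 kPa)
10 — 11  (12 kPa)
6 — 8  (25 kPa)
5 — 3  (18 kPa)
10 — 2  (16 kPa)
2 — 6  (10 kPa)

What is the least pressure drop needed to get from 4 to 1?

40 kPa

Enumerating some paths:
4–5–3–1: 6+18+17 = 41
4–2–7–1: 19+11+11 = 41
4–9–7–1: 11+18+11 = 40
4–5–11–10–1: 6+8+12+15 = 41
The minimum is 40 kPa via 4–9–7–1.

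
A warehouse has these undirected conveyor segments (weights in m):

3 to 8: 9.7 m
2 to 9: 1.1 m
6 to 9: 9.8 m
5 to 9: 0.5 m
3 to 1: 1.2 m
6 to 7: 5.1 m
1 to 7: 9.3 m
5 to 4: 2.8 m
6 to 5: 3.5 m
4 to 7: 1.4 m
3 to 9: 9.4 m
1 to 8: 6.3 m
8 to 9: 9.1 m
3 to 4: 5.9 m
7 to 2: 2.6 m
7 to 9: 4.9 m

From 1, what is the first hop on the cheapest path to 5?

3

Enumerating some paths:
1 → 3 → 9 → 5: 1.2+9.4+0.5 = 11.1
1 → 3 → 4 → 5: 1.2+5.9+2.8 = 9.9
1 → 3 → 4 → 7 → 2 → 9 → 5: 1.2+5.9+1.4+2.6+1.1+0.5 = 12.7
1 → 7 → 2 → 9 → 5: 9.3+2.6+1.1+0.5 = 13.5
Cheapest is 1 → 3 → 4 → 5 at 9.9 m.
So from 1 the first move is to 3.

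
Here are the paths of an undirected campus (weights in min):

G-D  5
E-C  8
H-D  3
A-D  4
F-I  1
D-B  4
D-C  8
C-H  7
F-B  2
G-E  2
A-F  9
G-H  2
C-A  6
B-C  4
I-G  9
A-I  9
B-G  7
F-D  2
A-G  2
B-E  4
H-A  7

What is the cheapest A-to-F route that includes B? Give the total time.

10 min

Best A to B: A–D–B costing 8
Best B to F: B–F costing 2
Total via B: 8 + 2 = 10 min.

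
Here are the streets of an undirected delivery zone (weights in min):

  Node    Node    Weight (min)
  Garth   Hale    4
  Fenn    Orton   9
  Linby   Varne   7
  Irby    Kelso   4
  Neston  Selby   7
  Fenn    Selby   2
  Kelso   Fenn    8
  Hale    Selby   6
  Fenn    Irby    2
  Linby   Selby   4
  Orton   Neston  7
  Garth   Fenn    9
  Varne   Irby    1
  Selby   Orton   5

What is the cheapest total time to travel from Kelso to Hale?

Settle nodes by increasing distance from Kelso:
Kelso: 0
Irby: 4  (via Kelso)
Varne: 5  (via Irby)
Fenn: 6  (via Irby)
Selby: 8  (via Fenn)
Linby: 12  (via Varne)
Orton: 13  (via Selby)
Hale: 14  (via Selby)
Shortest route: Kelso → Irby → Fenn → Selby → Hale = 14 min.

14 min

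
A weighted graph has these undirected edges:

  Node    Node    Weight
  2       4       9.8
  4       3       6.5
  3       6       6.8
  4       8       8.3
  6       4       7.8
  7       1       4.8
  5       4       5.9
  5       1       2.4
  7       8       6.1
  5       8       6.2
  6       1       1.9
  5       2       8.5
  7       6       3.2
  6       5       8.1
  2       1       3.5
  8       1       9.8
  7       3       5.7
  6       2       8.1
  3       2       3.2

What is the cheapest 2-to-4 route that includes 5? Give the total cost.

Shortest 2→5: 2–1–5 = 5.9
Best 5 to 4: 5–4 costing 5.9
Total via 5: 5.9 + 5.9 = 11.8.

11.8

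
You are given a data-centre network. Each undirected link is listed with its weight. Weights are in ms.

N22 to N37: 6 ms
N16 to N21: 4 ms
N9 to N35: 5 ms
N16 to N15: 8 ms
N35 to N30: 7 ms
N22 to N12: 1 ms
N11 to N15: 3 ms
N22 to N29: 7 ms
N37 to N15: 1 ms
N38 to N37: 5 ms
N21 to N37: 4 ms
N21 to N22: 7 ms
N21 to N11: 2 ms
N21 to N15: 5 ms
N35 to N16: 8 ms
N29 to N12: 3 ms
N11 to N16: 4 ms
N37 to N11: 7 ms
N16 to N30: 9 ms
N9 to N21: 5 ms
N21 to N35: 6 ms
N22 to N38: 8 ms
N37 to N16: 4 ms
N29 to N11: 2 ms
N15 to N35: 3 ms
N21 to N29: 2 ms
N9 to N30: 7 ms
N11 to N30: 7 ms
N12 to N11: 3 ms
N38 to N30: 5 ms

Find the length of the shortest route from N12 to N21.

Shortest distances from N12:
N12: 0
N22: 1  (via N12)
N29: 3  (via N12)
N11: 3  (via N12)
N21: 5  (via N29)
Shortest route: N12 → N29 → N21 = 5 ms.

5 ms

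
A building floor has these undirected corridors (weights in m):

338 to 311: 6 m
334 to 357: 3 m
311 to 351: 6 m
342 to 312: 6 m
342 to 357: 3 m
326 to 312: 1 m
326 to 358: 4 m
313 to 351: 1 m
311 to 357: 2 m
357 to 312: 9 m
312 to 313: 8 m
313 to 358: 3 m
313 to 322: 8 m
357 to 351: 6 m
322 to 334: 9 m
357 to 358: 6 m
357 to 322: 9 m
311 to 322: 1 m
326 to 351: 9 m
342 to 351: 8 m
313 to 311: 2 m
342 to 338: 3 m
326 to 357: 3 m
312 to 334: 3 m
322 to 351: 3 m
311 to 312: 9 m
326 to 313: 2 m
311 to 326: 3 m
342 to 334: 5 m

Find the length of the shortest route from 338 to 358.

Settle nodes by increasing distance from 338:
338: 0
342: 3  (via 338)
357: 6  (via 342)
311: 6  (via 338)
322: 7  (via 311)
313: 8  (via 311)
334: 8  (via 342)
351: 9  (via 313)
312: 9  (via 342)
326: 9  (via 357)
358: 11  (via 313)
Shortest route: 338 → 311 → 313 → 358 = 11 m.

11 m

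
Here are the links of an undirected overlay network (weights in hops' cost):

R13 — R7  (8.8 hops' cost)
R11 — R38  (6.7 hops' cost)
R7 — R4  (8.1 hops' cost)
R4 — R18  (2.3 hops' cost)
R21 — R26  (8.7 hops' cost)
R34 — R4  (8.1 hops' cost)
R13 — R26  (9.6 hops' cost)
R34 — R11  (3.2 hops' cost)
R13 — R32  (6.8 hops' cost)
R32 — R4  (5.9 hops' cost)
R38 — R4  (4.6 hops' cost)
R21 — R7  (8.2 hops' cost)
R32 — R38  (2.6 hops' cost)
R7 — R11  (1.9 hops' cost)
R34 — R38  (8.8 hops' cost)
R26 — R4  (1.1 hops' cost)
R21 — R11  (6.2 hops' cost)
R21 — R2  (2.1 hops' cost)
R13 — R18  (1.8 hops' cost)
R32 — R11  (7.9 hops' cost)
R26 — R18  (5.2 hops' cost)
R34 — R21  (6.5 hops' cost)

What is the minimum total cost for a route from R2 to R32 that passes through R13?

Shortest R2→R13: R2–R21–R26–R4–R18–R13 = 16
Best R13 to R32: R13–R32 costing 6.8
Total via R13: 16 + 6.8 = 22.8 hops' cost.

22.8 hops' cost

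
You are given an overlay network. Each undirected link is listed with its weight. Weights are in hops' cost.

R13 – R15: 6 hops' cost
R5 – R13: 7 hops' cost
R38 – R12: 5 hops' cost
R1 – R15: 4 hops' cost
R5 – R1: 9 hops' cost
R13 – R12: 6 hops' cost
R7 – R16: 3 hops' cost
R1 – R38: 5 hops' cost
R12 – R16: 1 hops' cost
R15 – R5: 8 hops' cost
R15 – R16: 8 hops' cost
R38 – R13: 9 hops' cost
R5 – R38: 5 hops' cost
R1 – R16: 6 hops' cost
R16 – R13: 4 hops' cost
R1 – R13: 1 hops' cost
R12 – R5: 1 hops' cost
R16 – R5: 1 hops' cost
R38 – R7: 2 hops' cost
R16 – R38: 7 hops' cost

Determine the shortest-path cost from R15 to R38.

Shortest distances from R15:
R15: 0
R1: 4  (via R15)
R13: 5  (via R1)
R16: 8  (via R15)
R5: 8  (via R15)
R12: 9  (via R16)
R38: 9  (via R1)
Shortest route: R15 → R1 → R38 = 9 hops' cost.

9 hops' cost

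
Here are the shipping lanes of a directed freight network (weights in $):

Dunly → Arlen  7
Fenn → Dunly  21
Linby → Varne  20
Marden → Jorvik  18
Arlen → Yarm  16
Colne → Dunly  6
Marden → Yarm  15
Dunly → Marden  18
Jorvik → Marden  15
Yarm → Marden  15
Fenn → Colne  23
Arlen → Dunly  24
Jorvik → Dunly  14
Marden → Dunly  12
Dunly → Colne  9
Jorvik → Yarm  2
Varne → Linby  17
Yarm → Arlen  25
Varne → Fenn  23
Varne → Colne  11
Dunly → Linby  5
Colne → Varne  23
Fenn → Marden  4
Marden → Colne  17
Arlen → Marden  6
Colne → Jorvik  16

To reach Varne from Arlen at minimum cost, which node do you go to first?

Marden

Candidate routes:
Arlen–Marden–Colne–Varne: 6+17+23 = 46
Arlen–Marden–Dunly–Linby–Varne: 6+12+5+20 = 43
Arlen–Dunly–Linby–Varne: 24+5+20 = 49
The minimum is $43 via Arlen–Marden–Dunly–Linby–Varne.
So from Arlen the first move is to Marden.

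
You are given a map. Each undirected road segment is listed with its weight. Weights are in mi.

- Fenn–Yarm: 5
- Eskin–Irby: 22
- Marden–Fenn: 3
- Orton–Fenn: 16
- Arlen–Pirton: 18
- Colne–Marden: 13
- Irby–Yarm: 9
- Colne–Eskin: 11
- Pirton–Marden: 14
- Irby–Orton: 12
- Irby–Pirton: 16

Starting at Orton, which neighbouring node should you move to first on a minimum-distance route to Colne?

Fenn

Enumerating some paths:
Orton - Irby - Yarm - Fenn - Marden - Colne: 12+9+5+3+13 = 42
Orton - Irby - Eskin - Colne: 12+22+11 = 45
Orton - Fenn - Marden - Colne: 16+3+13 = 32
The minimum is 32 mi via Orton - Fenn - Marden - Colne.
So from Orton the first move is to Fenn.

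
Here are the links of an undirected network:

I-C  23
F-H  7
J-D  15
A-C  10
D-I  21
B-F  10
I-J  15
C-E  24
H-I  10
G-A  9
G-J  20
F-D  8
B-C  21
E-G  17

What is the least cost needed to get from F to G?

Shortest distances from F:
F: 0
H: 7  (via F)
D: 8  (via F)
B: 10  (via F)
I: 17  (via H)
J: 23  (via D)
C: 31  (via B)
A: 41  (via C)
G: 43  (via J)
Shortest route: F → D → J → G = 43.

43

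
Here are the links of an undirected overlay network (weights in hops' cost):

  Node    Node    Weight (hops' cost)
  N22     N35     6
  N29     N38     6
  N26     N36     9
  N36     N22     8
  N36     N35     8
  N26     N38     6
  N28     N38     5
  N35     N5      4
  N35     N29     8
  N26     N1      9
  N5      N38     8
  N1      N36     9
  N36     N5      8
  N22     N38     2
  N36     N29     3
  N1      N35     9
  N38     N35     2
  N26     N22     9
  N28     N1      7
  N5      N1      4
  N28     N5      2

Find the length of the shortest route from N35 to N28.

6 hops' cost

Running Dijkstra from N35:
N35: 0
N38: 2  (via N35)
N22: 4  (via N38)
N5: 4  (via N35)
N28: 6  (via N5)
Shortest route: N35 → N5 → N28 = 6 hops' cost.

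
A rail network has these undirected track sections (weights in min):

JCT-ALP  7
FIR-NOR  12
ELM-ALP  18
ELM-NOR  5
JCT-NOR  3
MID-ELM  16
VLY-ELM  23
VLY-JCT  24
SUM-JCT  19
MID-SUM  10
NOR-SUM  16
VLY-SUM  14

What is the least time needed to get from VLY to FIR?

Settle nodes by increasing distance from VLY:
VLY: 0
SUM: 14  (via VLY)
ELM: 23  (via VLY)
JCT: 24  (via VLY)
MID: 24  (via SUM)
NOR: 27  (via JCT)
ALP: 31  (via JCT)
FIR: 39  (via NOR)
Shortest route: VLY → JCT → NOR → FIR = 39 min.

39 min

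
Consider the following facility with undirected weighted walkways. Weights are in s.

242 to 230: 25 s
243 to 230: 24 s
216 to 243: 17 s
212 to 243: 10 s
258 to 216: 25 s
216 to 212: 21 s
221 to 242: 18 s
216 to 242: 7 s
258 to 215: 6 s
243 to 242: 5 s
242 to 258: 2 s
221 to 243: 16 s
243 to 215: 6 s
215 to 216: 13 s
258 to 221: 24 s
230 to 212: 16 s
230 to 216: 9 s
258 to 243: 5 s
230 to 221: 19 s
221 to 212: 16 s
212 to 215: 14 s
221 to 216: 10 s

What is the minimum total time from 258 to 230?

18 s

Candidate routes:
258 → 243 → 242 → 216 → 230: 5+5+7+9 = 26
258 → 242 → 216 → 230: 2+7+9 = 18
Cheapest is 258 → 242 → 216 → 230 at 18 s.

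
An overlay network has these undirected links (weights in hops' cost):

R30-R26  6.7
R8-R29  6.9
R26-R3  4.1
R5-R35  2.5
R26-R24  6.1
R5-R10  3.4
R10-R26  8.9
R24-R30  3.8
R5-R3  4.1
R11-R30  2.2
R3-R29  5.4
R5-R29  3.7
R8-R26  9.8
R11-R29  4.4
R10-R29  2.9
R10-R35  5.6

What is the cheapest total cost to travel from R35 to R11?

Running Dijkstra from R35:
R35: 0
R5: 2.5  (via R35)
R10: 5.6  (via R35)
R29: 6.2  (via R5)
R3: 6.6  (via R5)
R11: 10.6  (via R29)
Shortest route: R35 → R5 → R29 → R11 = 10.6 hops' cost.

10.6 hops' cost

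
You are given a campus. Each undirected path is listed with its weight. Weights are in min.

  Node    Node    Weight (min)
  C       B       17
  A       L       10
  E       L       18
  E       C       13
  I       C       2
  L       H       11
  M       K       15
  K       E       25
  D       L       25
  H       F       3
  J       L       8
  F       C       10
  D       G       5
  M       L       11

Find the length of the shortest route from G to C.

54 min

Compare a few routes:
G–D–L–E–C: 5+25+18+13 = 61
G–D–L–H–F–C: 5+25+11+3+10 = 54
The minimum is 54 min via G–D–L–H–F–C.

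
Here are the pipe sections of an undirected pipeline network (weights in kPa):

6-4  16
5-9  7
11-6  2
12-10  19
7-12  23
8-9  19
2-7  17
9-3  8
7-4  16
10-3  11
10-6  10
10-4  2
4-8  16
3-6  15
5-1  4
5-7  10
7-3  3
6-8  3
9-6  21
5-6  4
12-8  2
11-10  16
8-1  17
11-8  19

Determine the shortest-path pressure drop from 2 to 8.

34 kPa

Running Dijkstra from 2:
2: 0
7: 17  (via 2)
3: 20  (via 7)
5: 27  (via 7)
9: 28  (via 3)
1: 31  (via 5)
6: 31  (via 5)
10: 31  (via 3)
4: 33  (via 7)
11: 33  (via 6)
8: 34  (via 6)
Shortest route: 2 → 7 → 5 → 6 → 8 = 34 kPa.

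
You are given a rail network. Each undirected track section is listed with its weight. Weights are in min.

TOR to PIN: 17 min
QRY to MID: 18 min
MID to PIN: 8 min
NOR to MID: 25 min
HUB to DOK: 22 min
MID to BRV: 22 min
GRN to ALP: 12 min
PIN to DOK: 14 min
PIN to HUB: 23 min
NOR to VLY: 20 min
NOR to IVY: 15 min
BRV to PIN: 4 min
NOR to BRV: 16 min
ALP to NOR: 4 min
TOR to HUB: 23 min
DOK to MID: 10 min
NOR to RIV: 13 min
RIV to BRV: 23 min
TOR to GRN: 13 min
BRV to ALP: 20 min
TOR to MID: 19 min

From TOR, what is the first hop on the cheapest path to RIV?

Candidate routes:
TOR–PIN–BRV–RIV: 17+4+23 = 44
TOR–GRN–ALP–NOR–RIV: 13+12+4+13 = 42
Cheapest is TOR–GRN–ALP–NOR–RIV at 42 min.
So from TOR the first move is to GRN.

GRN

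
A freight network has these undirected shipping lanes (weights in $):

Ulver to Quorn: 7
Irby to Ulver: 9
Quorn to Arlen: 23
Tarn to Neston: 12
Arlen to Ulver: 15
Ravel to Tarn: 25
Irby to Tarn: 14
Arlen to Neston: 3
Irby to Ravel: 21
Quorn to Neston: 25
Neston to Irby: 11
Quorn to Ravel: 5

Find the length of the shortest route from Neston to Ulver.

$18

Settle nodes by increasing distance from Neston:
Neston: 0
Arlen: 3  (via Neston)
Irby: 11  (via Neston)
Tarn: 12  (via Neston)
Ulver: 18  (via Arlen)
Shortest route: Neston → Arlen → Ulver = $18.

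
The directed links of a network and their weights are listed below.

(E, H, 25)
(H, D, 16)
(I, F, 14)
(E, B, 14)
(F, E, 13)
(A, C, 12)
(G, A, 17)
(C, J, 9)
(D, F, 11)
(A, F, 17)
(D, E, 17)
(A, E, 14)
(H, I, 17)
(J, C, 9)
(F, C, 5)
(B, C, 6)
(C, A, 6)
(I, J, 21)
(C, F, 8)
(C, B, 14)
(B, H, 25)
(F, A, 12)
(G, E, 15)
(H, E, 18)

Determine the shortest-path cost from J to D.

64

Settle nodes by increasing distance from J:
J: 0
C: 9  (via J)
A: 15  (via C)
F: 17  (via C)
B: 23  (via C)
E: 29  (via A)
H: 48  (via B)
D: 64  (via H)
Shortest route: J–C–B–H–D = 64.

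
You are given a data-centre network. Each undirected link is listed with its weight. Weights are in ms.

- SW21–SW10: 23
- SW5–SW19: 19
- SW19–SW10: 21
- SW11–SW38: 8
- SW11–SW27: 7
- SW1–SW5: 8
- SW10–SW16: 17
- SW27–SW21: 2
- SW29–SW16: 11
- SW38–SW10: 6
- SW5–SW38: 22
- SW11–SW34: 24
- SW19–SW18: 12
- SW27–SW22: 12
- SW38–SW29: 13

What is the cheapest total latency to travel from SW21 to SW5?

39 ms

Enumerating some paths:
SW21–SW10–SW19–SW5: 23+21+19 = 63
SW21–SW27–SW11–SW38–SW5: 2+7+8+22 = 39
SW21–SW27–SW11–SW38–SW10–SW19–SW5: 2+7+8+6+21+19 = 63
SW21–SW10–SW38–SW5: 23+6+22 = 51
The minimum is 39 ms via SW21–SW27–SW11–SW38–SW5.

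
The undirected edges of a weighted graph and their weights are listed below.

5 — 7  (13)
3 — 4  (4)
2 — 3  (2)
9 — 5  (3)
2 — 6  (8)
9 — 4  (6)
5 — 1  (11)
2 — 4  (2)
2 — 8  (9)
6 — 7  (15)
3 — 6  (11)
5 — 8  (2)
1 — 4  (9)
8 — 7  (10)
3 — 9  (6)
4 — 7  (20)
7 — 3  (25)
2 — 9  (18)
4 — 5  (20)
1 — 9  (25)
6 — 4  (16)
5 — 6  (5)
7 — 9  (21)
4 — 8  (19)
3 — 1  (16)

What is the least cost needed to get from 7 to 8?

Settle nodes by increasing distance from 7:
7: 0
8: 10  (via 7)
Shortest route: 7 → 8 = 10.

10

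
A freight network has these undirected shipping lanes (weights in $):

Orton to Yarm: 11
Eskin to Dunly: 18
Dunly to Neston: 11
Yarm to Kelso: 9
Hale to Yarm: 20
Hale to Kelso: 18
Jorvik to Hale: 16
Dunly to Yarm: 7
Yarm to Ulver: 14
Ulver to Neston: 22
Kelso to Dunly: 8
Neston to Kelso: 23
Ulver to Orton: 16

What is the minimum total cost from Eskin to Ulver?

Candidate routes:
Eskin → Dunly → Yarm → Ulver: 18+7+14 = 39
Eskin → Dunly → Neston → Ulver: 18+11+22 = 51
Eskin → Dunly → Kelso → Yarm → Ulver: 18+8+9+14 = 49
Eskin → Dunly → Yarm → Orton → Ulver: 18+7+11+16 = 52
Cheapest is Eskin → Dunly → Yarm → Ulver at $39.

$39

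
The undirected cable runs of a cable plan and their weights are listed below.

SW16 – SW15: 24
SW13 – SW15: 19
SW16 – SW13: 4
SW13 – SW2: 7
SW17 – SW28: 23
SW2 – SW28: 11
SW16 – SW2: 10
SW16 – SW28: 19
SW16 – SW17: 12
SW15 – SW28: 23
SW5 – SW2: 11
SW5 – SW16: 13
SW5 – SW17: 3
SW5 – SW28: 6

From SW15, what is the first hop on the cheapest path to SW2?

SW13

Candidate routes:
SW15 → SW28 → SW2: 23+11 = 34
SW15 → SW13 → SW16 → SW2: 19+4+10 = 33
SW15 → SW16 → SW2: 24+10 = 34
SW15 → SW13 → SW2: 19+7 = 26
Cheapest is SW15 → SW13 → SW2 at 26.
So from SW15 the first move is to SW13.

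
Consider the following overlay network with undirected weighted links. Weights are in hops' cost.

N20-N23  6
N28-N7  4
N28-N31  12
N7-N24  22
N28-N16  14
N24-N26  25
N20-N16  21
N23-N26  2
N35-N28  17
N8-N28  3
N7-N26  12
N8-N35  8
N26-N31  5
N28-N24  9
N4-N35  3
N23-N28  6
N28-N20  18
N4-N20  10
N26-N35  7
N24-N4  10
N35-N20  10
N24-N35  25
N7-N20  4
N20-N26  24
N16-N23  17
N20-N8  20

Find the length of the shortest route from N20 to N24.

Running Dijkstra from N20:
N20: 0
N7: 4  (via N20)
N23: 6  (via N20)
N28: 8  (via N7)
N26: 8  (via N23)
N35: 10  (via N20)
N4: 10  (via N20)
N8: 11  (via N28)
N31: 13  (via N26)
N24: 17  (via N28)
Shortest route: N20 → N7 → N28 → N24 = 17 hops' cost.

17 hops' cost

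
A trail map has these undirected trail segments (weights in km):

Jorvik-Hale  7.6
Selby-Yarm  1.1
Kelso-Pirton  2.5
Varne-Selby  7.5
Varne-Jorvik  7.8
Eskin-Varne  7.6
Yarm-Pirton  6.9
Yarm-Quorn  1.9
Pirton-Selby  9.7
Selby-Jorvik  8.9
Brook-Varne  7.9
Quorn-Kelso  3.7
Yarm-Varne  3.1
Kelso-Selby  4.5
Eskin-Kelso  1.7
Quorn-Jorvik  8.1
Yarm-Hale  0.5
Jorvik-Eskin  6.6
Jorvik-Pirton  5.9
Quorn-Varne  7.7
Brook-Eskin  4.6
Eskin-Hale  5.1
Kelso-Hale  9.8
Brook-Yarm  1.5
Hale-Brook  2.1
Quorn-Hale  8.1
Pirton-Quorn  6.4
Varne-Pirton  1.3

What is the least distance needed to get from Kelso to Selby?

Settle nodes by increasing distance from Kelso:
Kelso: 0
Eskin: 1.7  (via Kelso)
Pirton: 2.5  (via Kelso)
Quorn: 3.7  (via Kelso)
Varne: 3.8  (via Pirton)
Selby: 4.5  (via Kelso)
Shortest route: Kelso → Selby = 4.5 km.

4.5 km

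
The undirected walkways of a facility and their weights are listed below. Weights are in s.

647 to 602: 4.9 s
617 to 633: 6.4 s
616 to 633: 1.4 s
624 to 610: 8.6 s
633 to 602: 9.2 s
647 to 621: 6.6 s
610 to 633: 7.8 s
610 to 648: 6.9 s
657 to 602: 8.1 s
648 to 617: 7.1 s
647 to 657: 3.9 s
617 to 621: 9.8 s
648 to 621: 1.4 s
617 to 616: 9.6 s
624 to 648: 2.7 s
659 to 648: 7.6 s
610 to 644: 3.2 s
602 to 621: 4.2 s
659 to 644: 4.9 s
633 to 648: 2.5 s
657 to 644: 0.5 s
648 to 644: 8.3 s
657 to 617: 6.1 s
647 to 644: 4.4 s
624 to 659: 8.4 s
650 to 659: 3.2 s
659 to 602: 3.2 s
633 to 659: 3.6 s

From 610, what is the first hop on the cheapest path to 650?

644

Enumerating some paths:
610 → 633 → 659 → 650: 7.8+3.6+3.2 = 14.6
610 → 644 → 659 → 650: 3.2+4.9+3.2 = 11.3
Cheapest is 610 → 644 → 659 → 650 at 11.3 s.
So from 610 the first move is to 644.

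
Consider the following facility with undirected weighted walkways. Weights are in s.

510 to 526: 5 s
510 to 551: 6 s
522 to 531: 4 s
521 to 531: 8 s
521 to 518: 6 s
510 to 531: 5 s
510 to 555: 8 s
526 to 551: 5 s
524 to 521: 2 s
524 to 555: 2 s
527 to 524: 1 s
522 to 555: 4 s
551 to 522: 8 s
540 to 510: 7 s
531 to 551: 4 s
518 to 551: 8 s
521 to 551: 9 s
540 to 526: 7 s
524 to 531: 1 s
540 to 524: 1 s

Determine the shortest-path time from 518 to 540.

9 s

Shortest distances from 518:
518: 0
521: 6  (via 518)
524: 8  (via 521)
551: 8  (via 518)
540: 9  (via 524)
Shortest route: 518 → 521 → 524 → 540 = 9 s.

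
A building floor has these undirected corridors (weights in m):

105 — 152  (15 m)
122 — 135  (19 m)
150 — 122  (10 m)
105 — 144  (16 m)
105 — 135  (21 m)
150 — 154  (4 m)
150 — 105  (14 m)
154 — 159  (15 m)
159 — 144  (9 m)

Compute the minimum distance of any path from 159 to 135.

Settle nodes by increasing distance from 159:
159: 0
144: 9  (via 159)
154: 15  (via 159)
150: 19  (via 154)
105: 25  (via 144)
122: 29  (via 150)
152: 40  (via 105)
135: 46  (via 105)
Shortest route: 159–144–105–135 = 46 m.

46 m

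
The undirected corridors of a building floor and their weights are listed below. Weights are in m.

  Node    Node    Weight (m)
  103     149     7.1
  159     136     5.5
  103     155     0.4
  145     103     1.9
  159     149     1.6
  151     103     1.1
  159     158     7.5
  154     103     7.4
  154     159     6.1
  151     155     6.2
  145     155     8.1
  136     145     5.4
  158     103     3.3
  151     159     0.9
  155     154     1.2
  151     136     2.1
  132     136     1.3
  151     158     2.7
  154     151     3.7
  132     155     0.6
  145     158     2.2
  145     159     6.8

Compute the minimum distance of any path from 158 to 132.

4.3 m

Compare a few routes:
158 - 103 - 155 - 132: 3.3+0.4+0.6 = 4.3
158 - 151 - 103 - 155 - 132: 2.7+1.1+0.4+0.6 = 4.8
Cheapest is 158 - 103 - 155 - 132 at 4.3 m.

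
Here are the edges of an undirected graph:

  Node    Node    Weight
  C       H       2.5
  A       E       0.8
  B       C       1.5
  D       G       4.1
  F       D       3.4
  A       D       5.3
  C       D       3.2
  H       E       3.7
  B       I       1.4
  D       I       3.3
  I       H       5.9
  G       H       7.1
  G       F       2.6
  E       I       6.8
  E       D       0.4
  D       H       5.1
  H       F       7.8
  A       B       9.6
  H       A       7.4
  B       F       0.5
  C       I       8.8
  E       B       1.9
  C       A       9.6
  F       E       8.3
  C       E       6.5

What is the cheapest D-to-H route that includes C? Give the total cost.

Shortest D→C: D–C = 3.2
Best C to H: C–H costing 2.5
Total via C: 3.2 + 2.5 = 5.7.

5.7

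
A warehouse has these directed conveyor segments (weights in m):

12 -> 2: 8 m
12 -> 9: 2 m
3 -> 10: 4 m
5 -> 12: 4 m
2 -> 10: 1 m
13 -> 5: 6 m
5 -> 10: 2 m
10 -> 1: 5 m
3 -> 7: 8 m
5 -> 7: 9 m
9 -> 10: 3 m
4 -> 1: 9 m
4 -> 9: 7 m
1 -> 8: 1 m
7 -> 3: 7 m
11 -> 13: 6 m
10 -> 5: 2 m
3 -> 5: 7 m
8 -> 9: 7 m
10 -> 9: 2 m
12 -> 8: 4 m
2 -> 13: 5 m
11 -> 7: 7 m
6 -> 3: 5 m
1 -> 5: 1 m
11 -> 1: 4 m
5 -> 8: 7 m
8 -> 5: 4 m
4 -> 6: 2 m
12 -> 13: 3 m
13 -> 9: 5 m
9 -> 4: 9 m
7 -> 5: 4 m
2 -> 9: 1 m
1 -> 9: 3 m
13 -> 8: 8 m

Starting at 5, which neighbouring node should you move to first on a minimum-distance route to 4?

Compare a few routes:
5 - 10 - 1 - 9 - 4: 2+5+3+9 = 19
5 - 10 - 9 - 4: 2+2+9 = 13
5 - 12 - 9 - 4: 4+2+9 = 15
The minimum is 13 m via 5 - 10 - 9 - 4.
So from 5 the first move is to 10.

10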